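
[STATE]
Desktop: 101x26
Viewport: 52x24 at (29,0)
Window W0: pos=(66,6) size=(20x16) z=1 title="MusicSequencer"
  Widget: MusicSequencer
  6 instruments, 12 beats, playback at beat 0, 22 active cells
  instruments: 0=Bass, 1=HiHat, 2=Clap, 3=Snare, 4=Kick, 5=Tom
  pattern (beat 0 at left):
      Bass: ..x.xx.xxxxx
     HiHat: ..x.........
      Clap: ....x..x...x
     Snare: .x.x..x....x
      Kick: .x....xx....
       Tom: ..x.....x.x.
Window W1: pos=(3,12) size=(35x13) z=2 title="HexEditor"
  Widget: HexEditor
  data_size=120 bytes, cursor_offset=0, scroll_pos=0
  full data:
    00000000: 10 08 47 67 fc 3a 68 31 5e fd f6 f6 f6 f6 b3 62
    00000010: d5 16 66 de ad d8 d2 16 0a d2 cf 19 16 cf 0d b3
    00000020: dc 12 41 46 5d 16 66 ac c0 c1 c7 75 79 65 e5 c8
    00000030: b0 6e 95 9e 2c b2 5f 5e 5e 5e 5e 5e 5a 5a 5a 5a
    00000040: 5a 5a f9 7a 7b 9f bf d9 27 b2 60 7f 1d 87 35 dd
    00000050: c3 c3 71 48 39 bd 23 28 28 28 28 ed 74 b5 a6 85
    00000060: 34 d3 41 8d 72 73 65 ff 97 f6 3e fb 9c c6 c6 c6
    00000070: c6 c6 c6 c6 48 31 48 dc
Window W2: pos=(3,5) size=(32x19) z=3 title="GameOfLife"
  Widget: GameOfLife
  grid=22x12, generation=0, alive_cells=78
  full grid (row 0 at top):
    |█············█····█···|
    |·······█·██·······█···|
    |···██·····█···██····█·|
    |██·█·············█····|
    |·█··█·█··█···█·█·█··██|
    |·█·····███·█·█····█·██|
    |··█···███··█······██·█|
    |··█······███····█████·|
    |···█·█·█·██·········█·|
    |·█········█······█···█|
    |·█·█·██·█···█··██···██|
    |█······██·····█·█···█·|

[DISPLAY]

                                                    
                                                    
                                                    
                                                    
                                                    
━━━━━┓                                              
     ┃                               ┏━━━━━━━━━━━━━━
─────┨                               ┃ MusicSequence
     ┃                               ┠──────────────
     ┃                               ┃      ▼1234567
     ┃                               ┃  Bass··█·██·█
     ┃                               ┃ HiHat··█·····
     ┃━━┓                            ┃  Clap····█··█
     ┃  ┃                            ┃ Snare·█·█··█·
     ┃──┨                            ┃  Kick·█····██
     ┃31┃                            ┃   Tom··█·····
     ┃16┃                            ┃              
     ┃ac┃                            ┃              
     ┃5e┃                            ┃              
     ┃d9┃                            ┃              
     ┃28┃                            ┃              
     ┃ff┃                            ┗━━━━━━━━━━━━━━
     ┃dc┃                                           
━━━━━┛  ┃                                           


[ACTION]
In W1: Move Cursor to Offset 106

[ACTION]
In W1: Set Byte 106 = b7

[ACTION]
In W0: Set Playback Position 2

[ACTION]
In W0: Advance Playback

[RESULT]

                                                    
                                                    
                                                    
                                                    
                                                    
━━━━━┓                                              
     ┃                               ┏━━━━━━━━━━━━━━
─────┨                               ┃ MusicSequence
     ┃                               ┠──────────────
     ┃                               ┃      012▼4567
     ┃                               ┃  Bass··█·██·█
     ┃                               ┃ HiHat··█·····
     ┃━━┓                            ┃  Clap····█··█
     ┃  ┃                            ┃ Snare·█·█··█·
     ┃──┨                            ┃  Kick·█····██
     ┃31┃                            ┃   Tom··█·····
     ┃16┃                            ┃              
     ┃ac┃                            ┃              
     ┃5e┃                            ┃              
     ┃d9┃                            ┃              
     ┃28┃                            ┃              
     ┃ff┃                            ┗━━━━━━━━━━━━━━
     ┃dc┃                                           
━━━━━┛  ┃                                           


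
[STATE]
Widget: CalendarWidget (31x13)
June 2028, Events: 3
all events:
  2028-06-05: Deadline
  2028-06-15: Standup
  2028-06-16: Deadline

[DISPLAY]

           June 2028           
Mo Tu We Th Fr Sa Su           
          1  2  3  4           
 5*  6  7  8  9 10 11          
12 13 14 15* 16* 17 18         
19 20 21 22 23 24 25           
26 27 28 29 30                 
                               
                               
                               
                               
                               
                               


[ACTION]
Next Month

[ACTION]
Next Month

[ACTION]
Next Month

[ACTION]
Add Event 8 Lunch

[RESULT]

         September 2028        
Mo Tu We Th Fr Sa Su           
             1  2  3           
 4  5  6  7  8*  9 10          
11 12 13 14 15 16 17           
18 19 20 21 22 23 24           
25 26 27 28 29 30              
                               
                               
                               
                               
                               
                               


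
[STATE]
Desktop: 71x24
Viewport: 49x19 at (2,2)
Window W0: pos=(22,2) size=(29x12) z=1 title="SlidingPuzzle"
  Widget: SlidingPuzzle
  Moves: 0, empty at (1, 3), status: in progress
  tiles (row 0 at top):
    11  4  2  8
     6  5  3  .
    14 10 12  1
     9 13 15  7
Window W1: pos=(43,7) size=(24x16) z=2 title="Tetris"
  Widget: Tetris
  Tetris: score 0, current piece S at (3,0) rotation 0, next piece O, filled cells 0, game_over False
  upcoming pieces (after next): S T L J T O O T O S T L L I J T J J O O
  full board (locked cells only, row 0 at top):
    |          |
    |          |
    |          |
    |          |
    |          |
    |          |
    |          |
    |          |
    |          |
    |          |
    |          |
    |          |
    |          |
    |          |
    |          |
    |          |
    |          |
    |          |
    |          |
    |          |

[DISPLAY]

                    ┏━━━━━━━━━━━━━━━━━━━━━━━━━━━┓
                    ┃ SlidingPuzzle             ┃
                    ┠───────────────────────────┨
                    ┃┌────┬────┬────┬────┐      ┃
                    ┃│ 11 │  4 │  2 │  8 │      ┃
                    ┃├────┼────┼────┼────┏━━━━━━━
                    ┃│  6 │  5 │  3 │    ┃ Tetris
                    ┃├────┼────┼────┼────┠───────
                    ┃│ 14 │ 10 │ 12 │  1 ┃       
                    ┃├────┼────┼────┼────┃       
                    ┃│  9 │ 13 │ 15 │  7 ┃       
                    ┗━━━━━━━━━━━━━━━━━━━━┃       
                                         ┃       
                                         ┃       
                                         ┃       
                                         ┃       
                                         ┃       
                                         ┃       
                                         ┃       


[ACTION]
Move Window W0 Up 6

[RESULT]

                    ┠───────────────────────────┨
                    ┃┌────┬────┬────┬────┐      ┃
                    ┃│ 11 │  4 │  2 │  8 │      ┃
                    ┃├────┼────┼────┼────┤      ┃
                    ┃│  6 │  5 │  3 │    │      ┃
                    ┃├────┼────┼────┼────┏━━━━━━━
                    ┃│ 14 │ 10 │ 12 │  1 ┃ Tetris
                    ┃├────┼────┼────┼────┠───────
                    ┃│  9 │ 13 │ 15 │  7 ┃       
                    ┗━━━━━━━━━━━━━━━━━━━━┃       
                                         ┃       
                                         ┃       
                                         ┃       
                                         ┃       
                                         ┃       
                                         ┃       
                                         ┃       
                                         ┃       
                                         ┃       


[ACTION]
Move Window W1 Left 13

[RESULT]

                    ┠───────────────────────────┨
                    ┃┌────┬────┬────┬────┐      ┃
                    ┃│ 11 │  4 │  2 │  8 │      ┃
                    ┃├────┼────┼────┼────┤      ┃
                    ┃│  6 │  5 │  3 │    │      ┃
                    ┃├────┼─┏━━━━━━━━━━━━━━━━━━━━
                    ┃│ 14 │ ┃ Tetris             
                    ┃├────┼─┠────────────────────
                    ┃│  9 │ ┃          │Next:    
                    ┗━━━━━━━┃          │▓▓       
                            ┃          │▓▓       
                            ┃          │         
                            ┃          │         
                            ┃          │         
                            ┃          │Score:   
                            ┃          │0        
                            ┃          │         
                            ┃          │         
                            ┃          │         


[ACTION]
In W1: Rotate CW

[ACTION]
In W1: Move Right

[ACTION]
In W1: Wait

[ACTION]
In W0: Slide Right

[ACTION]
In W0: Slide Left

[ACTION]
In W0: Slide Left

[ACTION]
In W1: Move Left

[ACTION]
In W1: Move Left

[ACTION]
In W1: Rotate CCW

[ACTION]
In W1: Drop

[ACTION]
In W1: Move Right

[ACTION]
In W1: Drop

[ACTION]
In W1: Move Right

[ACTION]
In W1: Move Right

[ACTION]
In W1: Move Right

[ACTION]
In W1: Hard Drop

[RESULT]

                    ┠───────────────────────────┨
                    ┃┌────┬────┬────┬────┐      ┃
                    ┃│ 11 │  4 │  2 │  8 │      ┃
                    ┃├────┼────┼────┼────┤      ┃
                    ┃│  6 │  5 │  3 │    │      ┃
                    ┃├────┼─┏━━━━━━━━━━━━━━━━━━━━
                    ┃│ 14 │ ┃ Tetris             
                    ┃├────┼─┠────────────────────
                    ┃│  9 │ ┃          │Next:    
                    ┗━━━━━━━┃          │ ░░      
                            ┃          │░░       
                            ┃          │         
                            ┃          │         
                            ┃          │         
                            ┃          │Score:   
                            ┃          │0        
                            ┃          │         
                            ┃          │         
                            ┃       ░░ │         


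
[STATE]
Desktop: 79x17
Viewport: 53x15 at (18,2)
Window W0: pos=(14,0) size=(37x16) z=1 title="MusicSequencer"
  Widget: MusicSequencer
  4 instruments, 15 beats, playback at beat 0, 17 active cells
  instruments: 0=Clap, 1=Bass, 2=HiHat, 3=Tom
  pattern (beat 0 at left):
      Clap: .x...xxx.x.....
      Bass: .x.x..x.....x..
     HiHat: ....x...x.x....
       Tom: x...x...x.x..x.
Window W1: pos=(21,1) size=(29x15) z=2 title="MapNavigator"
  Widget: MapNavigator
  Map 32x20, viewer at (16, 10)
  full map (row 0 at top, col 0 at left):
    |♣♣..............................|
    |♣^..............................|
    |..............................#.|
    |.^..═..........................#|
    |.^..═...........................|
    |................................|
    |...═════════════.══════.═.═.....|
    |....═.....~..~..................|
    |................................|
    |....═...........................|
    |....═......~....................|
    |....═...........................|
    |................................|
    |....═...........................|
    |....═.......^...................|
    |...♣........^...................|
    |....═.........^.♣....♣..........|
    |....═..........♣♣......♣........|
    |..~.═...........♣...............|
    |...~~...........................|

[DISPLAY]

───┃ MapNavigator              ┃┨                    
   ┠───────────────────────────┨┃                    
lap┃...........................┃┃                    
ass┃═════════════.══════.═.═...┃┃                    
Hat┃.═.....~..~................┃┃                    
Tom┃...........................┃┃                    
   ┃.═.........................┃┃                    
   ┃.═......~....@.............┃┃                    
   ┃.═.........................┃┃                    
   ┃...........................┃┃                    
   ┃.═.........................┃┃                    
   ┃.═.......^.................┃┃                    
   ┃♣........^.................┃┃                    
━━━┗━━━━━━━━━━━━━━━━━━━━━━━━━━━┛┛                    
                                                     


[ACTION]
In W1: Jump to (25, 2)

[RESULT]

───┃ MapNavigator              ┃┨                    
   ┠───────────────────────────┨┃                    
lap┃                           ┃┃                    
ass┃                           ┃┃                    
Hat┃                           ┃┃                    
Tom┃....................       ┃┃                    
   ┃....................       ┃┃                    
   ┃.............@....#.       ┃┃                    
   ┃...................#       ┃┃                    
   ┃....................       ┃┃                    
   ┃....................       ┃┃                    
   ┃════.══════.═.═.....       ┃┃                    
   ┃.~..................       ┃┃                    
━━━┗━━━━━━━━━━━━━━━━━━━━━━━━━━━┛┛                    
                                                     


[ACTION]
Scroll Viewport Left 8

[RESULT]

    ┠──────┃ MapNavigator              ┃┨            
    ┃      ┠───────────────────────────┨┃            
    ┃  Clap┃                           ┃┃            
    ┃  Bass┃                           ┃┃            
    ┃ HiHat┃                           ┃┃            
    ┃   Tom┃....................       ┃┃            
    ┃      ┃....................       ┃┃            
    ┃      ┃.............@....#.       ┃┃            
    ┃      ┃...................#       ┃┃            
    ┃      ┃....................       ┃┃            
    ┃      ┃....................       ┃┃            
    ┃      ┃════.══════.═.═.....       ┃┃            
    ┃      ┃.~..................       ┃┃            
    ┗━━━━━━┗━━━━━━━━━━━━━━━━━━━━━━━━━━━┛┛            
                                                     


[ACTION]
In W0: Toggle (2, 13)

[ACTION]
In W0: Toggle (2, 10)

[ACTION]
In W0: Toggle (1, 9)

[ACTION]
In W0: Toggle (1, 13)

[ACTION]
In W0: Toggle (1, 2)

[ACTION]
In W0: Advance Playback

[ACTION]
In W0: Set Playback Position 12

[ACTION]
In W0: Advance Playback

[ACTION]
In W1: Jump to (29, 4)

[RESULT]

    ┠──────┃ MapNavigator              ┃┨            
    ┃      ┠───────────────────────────┨┃            
    ┃  Clap┃                           ┃┃            
    ┃  Bass┃................           ┃┃            
    ┃ HiHat┃................           ┃┃            
    ┃   Tom┃..............#.           ┃┃            
    ┃      ┃...............#           ┃┃            
    ┃      ┃.............@..           ┃┃            
    ┃      ┃................           ┃┃            
    ┃      ┃.══════.═.═.....           ┃┃            
    ┃      ┃................           ┃┃            
    ┃      ┃................           ┃┃            
    ┃      ┃................           ┃┃            
    ┗━━━━━━┗━━━━━━━━━━━━━━━━━━━━━━━━━━━┛┛            
                                                     


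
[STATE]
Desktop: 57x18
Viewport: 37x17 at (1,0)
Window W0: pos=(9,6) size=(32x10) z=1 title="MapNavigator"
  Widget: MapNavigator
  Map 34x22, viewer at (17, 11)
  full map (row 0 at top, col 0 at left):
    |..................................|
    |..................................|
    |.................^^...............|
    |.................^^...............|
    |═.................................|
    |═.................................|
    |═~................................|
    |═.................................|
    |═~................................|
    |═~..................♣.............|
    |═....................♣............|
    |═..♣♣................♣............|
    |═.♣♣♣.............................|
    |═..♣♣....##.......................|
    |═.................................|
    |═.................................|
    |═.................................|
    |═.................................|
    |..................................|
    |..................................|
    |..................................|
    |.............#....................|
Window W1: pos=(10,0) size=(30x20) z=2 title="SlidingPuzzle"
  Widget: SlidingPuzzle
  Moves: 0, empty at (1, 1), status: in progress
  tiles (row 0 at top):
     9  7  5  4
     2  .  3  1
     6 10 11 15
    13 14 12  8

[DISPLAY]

         ┏━━━━━━━━━━━━━━━━━━━━━━━━━━━
         ┃ SlidingPuzzle             
         ┠───────────────────────────
         ┃┌────┬────┬────┬────┐      
         ┃│  9 │  7 │  5 │  4 │      
         ┃├────┼────┼────┼────┤      
        ┏┃│  2 │    │  3 │  1 │      
        ┃┃├────┼────┼────┼────┤      
        ┠┃│  6 │ 10 │ 11 │ 15 │      
        ┃┃├────┼────┼────┼────┤      
        ┃┃│ 13 │ 14 │ 12 │  8 │      
        ┃┃└────┴────┴────┴────┘      
        ┃┃Moves: 0                   
        ┃┃                           
        ┃┃                           
        ┗┃                           
         ┃                           


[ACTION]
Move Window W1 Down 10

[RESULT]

         ┠───────────────────────────
         ┃┌────┬────┬────┬────┐      
         ┃│  9 │  7 │  5 │  4 │      
         ┃├────┼────┼────┼────┤      
         ┃│  2 │    │  3 │  1 │      
         ┃├────┼────┼────┼────┤      
        ┏┃│  6 │ 10 │ 11 │ 15 │      
        ┃┃├────┼────┼────┼────┤      
        ┠┃│ 13 │ 14 │ 12 │  8 │      
        ┃┃└────┴────┴────┴────┘      
        ┃┃Moves: 0                   
        ┃┃                           
        ┃┃                           
        ┃┃                           
        ┃┃                           
        ┗┃                           
         ┃                           


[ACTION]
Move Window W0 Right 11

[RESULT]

         ┠───────────────────────────
         ┃┌────┬────┬────┬────┐      
         ┃│  9 │  7 │  5 │  4 │      
         ┃├────┼────┼────┼────┤      
         ┃│  2 │    │  3 │  1 │      
         ┃├────┼────┼────┼────┤      
         ┃│  6 │ 10 │ 11 │ 15 │      
         ┃├────┼────┼────┼────┤      
         ┃│ 13 │ 14 │ 12 │  8 │      
         ┃└────┴────┴────┴────┘      
         ┃Moves: 0                   
         ┃                           
         ┃                           
         ┃                           
         ┃                           
         ┃                           
         ┃                           


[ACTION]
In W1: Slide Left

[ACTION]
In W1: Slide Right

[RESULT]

         ┠───────────────────────────
         ┃┌────┬────┬────┬────┐      
         ┃│  9 │  7 │  5 │  4 │      
         ┃├────┼────┼────┼────┤      
         ┃│  2 │    │  3 │  1 │      
         ┃├────┼────┼────┼────┤      
         ┃│  6 │ 10 │ 11 │ 15 │      
         ┃├────┼────┼────┼────┤      
         ┃│ 13 │ 14 │ 12 │  8 │      
         ┃└────┴────┴────┴────┘      
         ┃Moves: 2                   
         ┃                           
         ┃                           
         ┃                           
         ┃                           
         ┃                           
         ┃                           


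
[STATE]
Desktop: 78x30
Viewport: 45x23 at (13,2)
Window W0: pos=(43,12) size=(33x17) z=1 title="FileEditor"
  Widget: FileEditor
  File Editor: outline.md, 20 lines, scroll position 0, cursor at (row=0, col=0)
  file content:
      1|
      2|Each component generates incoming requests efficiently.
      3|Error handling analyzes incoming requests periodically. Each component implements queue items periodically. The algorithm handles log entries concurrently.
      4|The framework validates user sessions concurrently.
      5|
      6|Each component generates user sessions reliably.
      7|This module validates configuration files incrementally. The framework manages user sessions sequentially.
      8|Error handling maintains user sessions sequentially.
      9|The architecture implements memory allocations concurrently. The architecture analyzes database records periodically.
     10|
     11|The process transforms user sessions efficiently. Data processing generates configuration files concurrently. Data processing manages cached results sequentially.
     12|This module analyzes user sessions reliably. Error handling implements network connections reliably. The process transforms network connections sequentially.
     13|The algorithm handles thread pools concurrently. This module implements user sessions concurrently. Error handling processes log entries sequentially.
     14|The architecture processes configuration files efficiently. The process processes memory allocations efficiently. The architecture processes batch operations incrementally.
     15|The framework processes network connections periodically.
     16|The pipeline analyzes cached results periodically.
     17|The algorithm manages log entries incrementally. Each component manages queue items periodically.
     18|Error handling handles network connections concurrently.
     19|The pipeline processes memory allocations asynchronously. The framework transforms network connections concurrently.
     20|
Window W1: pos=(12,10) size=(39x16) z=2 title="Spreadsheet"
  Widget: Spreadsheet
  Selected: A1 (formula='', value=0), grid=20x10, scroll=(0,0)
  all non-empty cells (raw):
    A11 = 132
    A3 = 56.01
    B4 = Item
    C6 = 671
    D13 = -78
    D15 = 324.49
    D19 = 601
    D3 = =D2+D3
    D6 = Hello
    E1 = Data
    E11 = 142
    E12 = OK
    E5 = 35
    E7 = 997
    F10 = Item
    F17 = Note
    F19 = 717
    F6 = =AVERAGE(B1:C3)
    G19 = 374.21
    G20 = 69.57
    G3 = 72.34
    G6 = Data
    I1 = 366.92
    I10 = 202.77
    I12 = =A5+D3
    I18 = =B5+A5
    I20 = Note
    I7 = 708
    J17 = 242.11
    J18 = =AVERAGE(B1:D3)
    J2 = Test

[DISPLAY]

                                             
                                             
                                             
                                             
                                             
                                             
                                             
                                             
━━━━━━━━━━━━━━━━━━━━━━━━━━━━━━━━━━━━━┓       
 Spreadsheet                         ┃       
─────────────────────────────────────┨━━━━━━━
A1:                                  ┃itor   
       A       B       C       D     ┃───────
-------------------------------------┃       
  1      [0]       0       0       0D┃mponent
  2        0       0       0       0 ┃andling
  3    56.01       0       0#CIRC!   ┃mework 
  4        0Item           0       0 ┃       
  5        0       0       0       0 ┃mponent
  6        0       0     671Hello    ┃dule va
  7        0       0       0       0 ┃andling
  8        0       0       0       0 ┃hitectu
  9        0       0       0       0 ┃       


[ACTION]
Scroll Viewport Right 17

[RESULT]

                                             
                                             
                                             
                                             
                                             
                                             
                                             
                                             
━━━━━━━━━━━━━━━━━━━━┓                        
                    ┃                        
────────────────────┨━━━━━━━━━━━━━━━━━━━━━━━━
                    ┃itor                    
      C       D     ┃────────────────────────
--------------------┃                       ▲
  0       0       0D┃mponent generates incom█
  0       0       0 ┃andling analyzes incomi░
  0       0#CIRC!   ┃mework validates user s░
          0       0 ┃                       ░
  0       0       0 ┃mponent generates user ░
  0     671Hello    ┃dule validates configur░
  0       0       0 ┃andling maintains user ░
  0       0       0 ┃hitecture implements me░
  0       0       0 ┃                       ░


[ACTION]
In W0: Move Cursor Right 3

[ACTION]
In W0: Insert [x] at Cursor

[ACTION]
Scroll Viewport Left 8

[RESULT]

                                             
                                             
                                             
                                             
                                             
                                             
                                             
                                             
━━━━━━━━━━━━━━━━━━━━━━━━━━━━┓                
eet                         ┃                
────────────────────────────┨━━━━━━━━━━━━━━━━
                            ┃itor            
      B       C       D     ┃────────────────
----------------------------┃                
[0]       0       0       0D┃mponent generate
  0       0       0       0 ┃andling analyzes
.01       0       0#CIRC!   ┃mework validates
  0Item           0       0 ┃                
  0       0       0       0 ┃mponent generate
  0       0     671Hello    ┃dule validates c
  0       0       0       0 ┃andling maintain
  0       0       0       0 ┃hitecture implem
  0       0       0       0 ┃                


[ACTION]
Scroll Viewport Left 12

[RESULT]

                                             
                                             
                                             
                                             
                                             
                                             
                                             
                                             
  ┏━━━━━━━━━━━━━━━━━━━━━━━━━━━━━━━━━━━━━┓    
  ┃ Spreadsheet                         ┃    
  ┠─────────────────────────────────────┨━━━━
  ┃A1:                                  ┃itor
  ┃       A       B       C       D     ┃────
  ┃-------------------------------------┃    
  ┃  1      [0]       0       0       0D┃mpon
  ┃  2        0       0       0       0 ┃andl
  ┃  3    56.01       0       0#CIRC!   ┃mewo
  ┃  4        0Item           0       0 ┃    
  ┃  5        0       0       0       0 ┃mpon
  ┃  6        0       0     671Hello    ┃dule
  ┃  7        0       0       0       0 ┃andl
  ┃  8        0       0       0       0 ┃hite
  ┃  9        0       0       0       0 ┃    


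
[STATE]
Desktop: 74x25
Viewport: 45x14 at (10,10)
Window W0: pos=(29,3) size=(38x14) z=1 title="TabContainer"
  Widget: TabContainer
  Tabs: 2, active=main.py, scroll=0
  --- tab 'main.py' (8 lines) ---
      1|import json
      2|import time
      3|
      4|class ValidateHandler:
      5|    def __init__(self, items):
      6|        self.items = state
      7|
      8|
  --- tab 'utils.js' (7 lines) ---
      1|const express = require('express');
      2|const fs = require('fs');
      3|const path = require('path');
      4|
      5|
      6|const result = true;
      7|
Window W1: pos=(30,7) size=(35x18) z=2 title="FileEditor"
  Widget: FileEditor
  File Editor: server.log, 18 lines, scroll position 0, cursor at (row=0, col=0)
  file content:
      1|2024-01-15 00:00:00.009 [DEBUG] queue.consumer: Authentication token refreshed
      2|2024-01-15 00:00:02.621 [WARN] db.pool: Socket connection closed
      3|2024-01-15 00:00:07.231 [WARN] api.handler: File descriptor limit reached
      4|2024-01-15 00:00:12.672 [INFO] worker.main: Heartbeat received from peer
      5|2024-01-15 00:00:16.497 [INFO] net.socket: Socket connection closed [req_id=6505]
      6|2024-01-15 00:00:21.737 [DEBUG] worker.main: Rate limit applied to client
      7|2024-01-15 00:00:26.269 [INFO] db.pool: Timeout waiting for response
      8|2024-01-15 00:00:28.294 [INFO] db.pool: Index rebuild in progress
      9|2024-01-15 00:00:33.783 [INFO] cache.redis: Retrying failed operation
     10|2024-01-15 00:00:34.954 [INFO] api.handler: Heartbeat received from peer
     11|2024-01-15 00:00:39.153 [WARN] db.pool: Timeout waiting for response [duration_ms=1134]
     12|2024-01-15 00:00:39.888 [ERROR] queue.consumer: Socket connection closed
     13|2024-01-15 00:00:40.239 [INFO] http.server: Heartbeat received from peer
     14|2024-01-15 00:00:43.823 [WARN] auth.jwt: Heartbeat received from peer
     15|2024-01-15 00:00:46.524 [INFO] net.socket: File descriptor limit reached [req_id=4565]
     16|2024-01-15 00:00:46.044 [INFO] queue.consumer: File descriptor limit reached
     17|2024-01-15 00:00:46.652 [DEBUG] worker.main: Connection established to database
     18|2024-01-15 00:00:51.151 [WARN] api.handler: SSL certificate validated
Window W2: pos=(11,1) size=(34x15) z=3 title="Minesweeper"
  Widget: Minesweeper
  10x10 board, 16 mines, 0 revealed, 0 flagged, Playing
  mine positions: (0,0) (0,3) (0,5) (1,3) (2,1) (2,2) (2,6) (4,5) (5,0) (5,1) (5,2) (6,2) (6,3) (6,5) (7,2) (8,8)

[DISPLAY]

 ┃■■■■■■■■■■                      ┃00:00.009 
 ┃■■■■■■■■■■                      ┃00:02.621 
 ┃■■■■■■■■■■                      ┃00:07.231 
 ┃■■■■■■■■■■                      ┃00:12.672 
 ┃                                ┃00:16.497 
 ┗━━━━━━━━━━━━━━━━━━━━━━━━━━━━━━━━┛00:21.737 
                   ┗┃2024-01-15 00:00:26.269 
                    ┃2024-01-15 00:00:28.294 
                    ┃2024-01-15 00:00:33.783 
                    ┃2024-01-15 00:00:34.954 
                    ┃2024-01-15 00:00:39.153 
                    ┃2024-01-15 00:00:39.888 
                    ┃2024-01-15 00:00:40.239 
                    ┃2024-01-15 00:00:43.823 


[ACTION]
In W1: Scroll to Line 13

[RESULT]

 ┃■■■■■■■■■■                      ┃00:16.497 
 ┃■■■■■■■■■■                      ┃00:21.737 
 ┃■■■■■■■■■■                      ┃00:26.269 
 ┃■■■■■■■■■■                      ┃00:28.294 
 ┃                                ┃00:33.783 
 ┗━━━━━━━━━━━━━━━━━━━━━━━━━━━━━━━━┛00:34.954 
                   ┗┃2024-01-15 00:00:39.153 
                    ┃2024-01-15 00:00:39.888 
                    ┃2024-01-15 00:00:40.239 
                    ┃2024-01-15 00:00:43.823 
                    ┃2024-01-15 00:00:46.524 
                    ┃2024-01-15 00:00:46.044 
                    ┃2024-01-15 00:00:46.652 
                    ┃2024-01-15 00:00:51.151 


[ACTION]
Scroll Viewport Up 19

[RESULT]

                                             
 ┏━━━━━━━━━━━━━━━━━━━━━━━━━━━━━━━━┓          
 ┃ Minesweeper                    ┃          
 ┠────────────────────────────────┨━━━━━━━━━━
 ┃■■■■■■■■■■                      ┃          
 ┃■■■■■■■■■■                      ┃──────────
 ┃■■■■■■■■■■                      ┃s.js      
 ┃■■■■■■■■■■                      ┃━━━━━━━━━━
 ┃■■■■■■■■■■                      ┃          
 ┃■■■■■■■■■■                      ┃──────────
 ┃■■■■■■■■■■                      ┃00:16.497 
 ┃■■■■■■■■■■                      ┃00:21.737 
 ┃■■■■■■■■■■                      ┃00:26.269 
 ┃■■■■■■■■■■                      ┃00:28.294 


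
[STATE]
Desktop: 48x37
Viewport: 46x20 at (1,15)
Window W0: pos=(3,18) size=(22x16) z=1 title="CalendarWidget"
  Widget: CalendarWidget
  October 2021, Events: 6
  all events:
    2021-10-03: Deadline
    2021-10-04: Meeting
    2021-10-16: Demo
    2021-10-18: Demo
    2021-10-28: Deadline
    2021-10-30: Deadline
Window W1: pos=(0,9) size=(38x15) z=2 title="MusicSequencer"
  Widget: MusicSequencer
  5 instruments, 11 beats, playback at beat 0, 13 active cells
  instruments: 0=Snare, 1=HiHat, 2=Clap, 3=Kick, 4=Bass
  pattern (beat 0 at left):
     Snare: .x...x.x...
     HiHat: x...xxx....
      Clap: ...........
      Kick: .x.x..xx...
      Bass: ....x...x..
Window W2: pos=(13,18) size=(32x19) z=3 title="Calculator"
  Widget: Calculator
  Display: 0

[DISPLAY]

  Clap···········                   ┃         
  Kick·█·█··██···                   ┃         
  Bass····█···█··                   ┃         
            ┏━━━━━━━━━━━━━━━━━━━━━━━━━━━━━━┓  
            ┃ Calculator                   ┃  
            ┠──────────────────────────────┨  
            ┃                             0┃  
            ┃┌───┬───┬───┬───┐             ┃  
━━━━━━━━━━━━┃│ 7 │ 8 │ 9 │ ÷ │             ┃  
  ┃ 4*  5  6┃├───┼───┼───┼───┤             ┃  
  ┃11 12 13 ┃│ 4 │ 5 │ 6 │ × │             ┃  
  ┃18* 19 20┃├───┼───┼───┼───┤             ┃  
  ┃25 26 27 ┃│ 1 │ 2 │ 3 │ - │             ┃  
  ┃         ┃├───┼───┼───┼───┤             ┃  
  ┃         ┃│ 0 │ . │ = │ + │             ┃  
  ┃         ┃├───┼───┼───┼───┤             ┃  
  ┃         ┃│ C │ MC│ MR│ M+│             ┃  
  ┃         ┃└───┴───┴───┴───┘             ┃  
  ┗━━━━━━━━━┃                              ┃  
            ┃                              ┃  


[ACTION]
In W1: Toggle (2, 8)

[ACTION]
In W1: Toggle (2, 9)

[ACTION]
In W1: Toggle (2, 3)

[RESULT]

  Clap···█····██·                   ┃         
  Kick·█·█··██···                   ┃         
  Bass····█···█··                   ┃         
            ┏━━━━━━━━━━━━━━━━━━━━━━━━━━━━━━┓  
            ┃ Calculator                   ┃  
            ┠──────────────────────────────┨  
            ┃                             0┃  
            ┃┌───┬───┬───┬───┐             ┃  
━━━━━━━━━━━━┃│ 7 │ 8 │ 9 │ ÷ │             ┃  
  ┃ 4*  5  6┃├───┼───┼───┼───┤             ┃  
  ┃11 12 13 ┃│ 4 │ 5 │ 6 │ × │             ┃  
  ┃18* 19 20┃├───┼───┼───┼───┤             ┃  
  ┃25 26 27 ┃│ 1 │ 2 │ 3 │ - │             ┃  
  ┃         ┃├───┼───┼───┼───┤             ┃  
  ┃         ┃│ 0 │ . │ = │ + │             ┃  
  ┃         ┃├───┼───┼───┼───┤             ┃  
  ┃         ┃│ C │ MC│ MR│ M+│             ┃  
  ┃         ┃└───┴───┴───┴───┘             ┃  
  ┗━━━━━━━━━┃                              ┃  
            ┃                              ┃  
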